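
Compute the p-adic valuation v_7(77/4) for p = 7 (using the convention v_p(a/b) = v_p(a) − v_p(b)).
v_7(77/4) = 1

Factor powers of 7 from the numerator and denominator of the reduced fraction: 77 = 7^1 · 11 and 4 = 7^0 · 4. Apply v_p(a/b) = v_p(a) − v_p(b): v_7(77/4) = 1 − 0 = 1.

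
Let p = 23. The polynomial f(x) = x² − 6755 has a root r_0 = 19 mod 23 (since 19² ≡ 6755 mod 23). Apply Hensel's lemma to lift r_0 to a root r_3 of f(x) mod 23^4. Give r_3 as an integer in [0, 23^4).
r_3 = 131602 (mod 279841)

Hensel's recurrence: r_{i+1} = r_i − f(r_i)·(f′(r_i))^{-1} mod 23^{i+2}, with f′(x) = 2x. Iterate:
  r_0 = 19 (mod 23)
  r_1 = 410 (mod 529)
  r_2 = 9932 (mod 12167)
  r_3 = 131602 (mod 279841)
Final: r_3 = 131602, and one checks f(r_3) ≡ 0 mod 23^4.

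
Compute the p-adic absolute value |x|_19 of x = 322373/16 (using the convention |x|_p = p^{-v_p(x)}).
|322373/16|_19 = 1/6859

Step 1 — compute v_19(x) by factoring powers of 19 out of the numerator and denominator: v_19(322373/16) = 3. Step 2 — apply |x|_p = p^{-v_p(x)} = 19^{-3} = 1/6859.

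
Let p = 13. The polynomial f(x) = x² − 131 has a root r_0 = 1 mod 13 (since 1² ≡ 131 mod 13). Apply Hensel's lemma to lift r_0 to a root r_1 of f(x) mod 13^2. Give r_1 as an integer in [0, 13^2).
r_1 = 66 (mod 169)

Hensel's recurrence: r_{i+1} = r_i − f(r_i)·(f′(r_i))^{-1} mod 13^{i+2}, with f′(x) = 2x. Iterate:
  r_0 = 1 (mod 13)
  r_1 = 66 (mod 169)
Final: r_1 = 66, and one checks f(r_1) ≡ 0 mod 13^2.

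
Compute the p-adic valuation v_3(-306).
v_3(-306) = 2

v_3(n) is the largest exponent k such that 3^k divides n. Factor out: -306 = -3^2 · 34. (Sign doesn't affect v_p.) So v_3(-306) = 2.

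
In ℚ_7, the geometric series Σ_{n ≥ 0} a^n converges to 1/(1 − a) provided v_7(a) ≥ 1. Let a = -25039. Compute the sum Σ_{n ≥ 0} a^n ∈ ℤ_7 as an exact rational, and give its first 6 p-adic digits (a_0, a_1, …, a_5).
Σ a^n = 1/(1 − a) = 1/25040;  first 6 digits = (1, 0, 0, 4, 3, 5)

v_7(a) = 3 ≥ 1, so the series converges in ℤ_7 to 1/(1 − a) = 1/(1 − (-25039)) = 1/25040. Expand this rational in ℤ_7: compute digits iteratively via d_i = x_i mod 7, x_{i+1} = (x_i − d_i)/7. The first 6 digits are (1, 0, 0, 4, 3, 5).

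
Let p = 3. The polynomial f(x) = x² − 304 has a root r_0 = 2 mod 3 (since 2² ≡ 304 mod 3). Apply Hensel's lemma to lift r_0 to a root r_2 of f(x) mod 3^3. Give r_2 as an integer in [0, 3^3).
r_2 = 14 (mod 27)

Hensel's recurrence: r_{i+1} = r_i − f(r_i)·(f′(r_i))^{-1} mod 3^{i+2}, with f′(x) = 2x. Iterate:
  r_0 = 2 (mod 3)
  r_1 = 5 (mod 9)
  r_2 = 14 (mod 27)
Final: r_2 = 14, and one checks f(r_2) ≡ 0 mod 3^3.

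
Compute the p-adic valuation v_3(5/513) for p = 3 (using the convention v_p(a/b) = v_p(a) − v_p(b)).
v_3(5/513) = -3

Factor powers of 3 from the numerator and denominator of the reduced fraction: 5 = 3^0 · 5 and 513 = 3^3 · 19. Apply v_p(a/b) = v_p(a) − v_p(b): v_3(5/513) = 0 − 3 = -3.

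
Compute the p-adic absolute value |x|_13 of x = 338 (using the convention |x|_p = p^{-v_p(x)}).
|338|_13 = 1/169

Step 1 — compute v_13(x) by factoring powers of 13 out of the numerator and denominator: v_13(338) = 2. Step 2 — apply |x|_p = p^{-v_p(x)} = 13^{-2} = 1/169.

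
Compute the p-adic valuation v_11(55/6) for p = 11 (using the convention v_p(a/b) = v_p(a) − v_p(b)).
v_11(55/6) = 1

Factor powers of 11 from the numerator and denominator of the reduced fraction: 55 = 11^1 · 5 and 6 = 11^0 · 6. Apply v_p(a/b) = v_p(a) − v_p(b): v_11(55/6) = 1 − 0 = 1.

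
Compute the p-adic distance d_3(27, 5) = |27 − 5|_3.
d_3(27, 5) = 1

Step 1 — x − y = 27 − 5 = 22. Step 2 — v_3(22) = 0 (factor: 22 = (3^0 · 22); the sign does not affect v_p). Step 3 — |x − y|_3 = 3^{0} = 1.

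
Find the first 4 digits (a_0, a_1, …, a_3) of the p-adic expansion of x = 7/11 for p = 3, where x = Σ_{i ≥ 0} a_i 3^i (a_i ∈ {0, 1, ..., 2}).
(a_0, …, a_3) = (2, 2, 0, 0)

v_3(7/11) = 0 (numerator and denominator both coprime to 3), so x ∈ ℤ_3^×. Compute digits iteratively via a_i = x_i mod 3, x_{i+1} = (x_i − a_i)/3, with x_0 = x:
  x_0 = 7/11;  a_0 = 2;  x_1 = (x_0 − 2)/3 = -5/11
  x_1 = -5/11;  a_1 = 2;  x_2 = (x_1 − 2)/3 = -9/11
  x_2 = -9/11;  a_2 = 0;  x_3 = (x_2 − 0)/3 = -3/11
  x_3 = -3/11;  a_3 = 0;  x_4 = (x_3 − 0)/3 = -1/11
Digits: (2, 2, 0, 0).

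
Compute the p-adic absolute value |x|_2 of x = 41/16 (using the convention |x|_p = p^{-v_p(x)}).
|41/16|_2 = 16

Step 1 — compute v_2(x) by factoring powers of 2 out of the numerator and denominator: v_2(41/16) = -4. Step 2 — apply |x|_p = p^{-v_p(x)} = 2^{4} = 16.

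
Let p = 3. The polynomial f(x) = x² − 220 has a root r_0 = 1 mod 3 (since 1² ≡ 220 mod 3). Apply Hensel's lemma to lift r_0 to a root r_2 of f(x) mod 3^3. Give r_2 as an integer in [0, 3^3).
r_2 = 25 (mod 27)

Hensel's recurrence: r_{i+1} = r_i − f(r_i)·(f′(r_i))^{-1} mod 3^{i+2}, with f′(x) = 2x. Iterate:
  r_0 = 1 (mod 3)
  r_1 = 7 (mod 9)
  r_2 = 25 (mod 27)
Final: r_2 = 25, and one checks f(r_2) ≡ 0 mod 3^3.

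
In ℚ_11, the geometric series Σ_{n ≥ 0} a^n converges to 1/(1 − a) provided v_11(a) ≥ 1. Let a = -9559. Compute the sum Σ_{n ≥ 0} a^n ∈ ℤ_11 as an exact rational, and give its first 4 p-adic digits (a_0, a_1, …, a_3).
Σ a^n = 1/(1 − a) = 1/9560;  first 4 digits = (1, 0, 9, 3)

v_11(a) = 2 ≥ 1, so the series converges in ℤ_11 to 1/(1 − a) = 1/(1 − (-9559)) = 1/9560. Expand this rational in ℤ_11: compute digits iteratively via d_i = x_i mod 11, x_{i+1} = (x_i − d_i)/11. The first 4 digits are (1, 0, 9, 3).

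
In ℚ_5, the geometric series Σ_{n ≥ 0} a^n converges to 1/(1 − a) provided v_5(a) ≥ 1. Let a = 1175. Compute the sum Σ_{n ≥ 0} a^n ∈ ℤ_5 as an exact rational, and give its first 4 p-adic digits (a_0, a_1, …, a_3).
Σ a^n = 1/(1 − a) = -1/1174;  first 4 digits = (1, 0, 2, 4)

v_5(a) = 2 ≥ 1, so the series converges in ℤ_5 to 1/(1 − a) = 1/(1 − 1175) = -1/1174. Expand this rational in ℤ_5: compute digits iteratively via d_i = x_i mod 5, x_{i+1} = (x_i − d_i)/5. The first 4 digits are (1, 0, 2, 4).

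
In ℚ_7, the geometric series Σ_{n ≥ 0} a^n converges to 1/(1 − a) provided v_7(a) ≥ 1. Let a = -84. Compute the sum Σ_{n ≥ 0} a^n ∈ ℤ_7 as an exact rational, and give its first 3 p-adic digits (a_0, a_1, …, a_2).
Σ a^n = 1/(1 − a) = 1/85;  first 3 digits = (1, 2, 2)

v_7(a) = 1 ≥ 1, so the series converges in ℤ_7 to 1/(1 − a) = 1/(1 − (-84)) = 1/85. Expand this rational in ℤ_7: compute digits iteratively via d_i = x_i mod 7, x_{i+1} = (x_i − d_i)/7. The first 3 digits are (1, 2, 2).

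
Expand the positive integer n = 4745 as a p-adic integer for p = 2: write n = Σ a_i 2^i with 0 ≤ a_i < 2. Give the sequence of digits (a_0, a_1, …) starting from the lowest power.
(a_0, a_1, …) = (1, 0, 0, 1, 0, 0, 0, 1, 0, 1, 0, 0, 1)

Repeated division by 2 gives the digits low-to-high: 4745 = 1 + 1·2^3 + 1·2^7 + 1·2^9 + 1·2^12. Digit sequence: (1, 0, 0, 1, 0, 0, 0, 1, 0, 1, 0, 0, 1).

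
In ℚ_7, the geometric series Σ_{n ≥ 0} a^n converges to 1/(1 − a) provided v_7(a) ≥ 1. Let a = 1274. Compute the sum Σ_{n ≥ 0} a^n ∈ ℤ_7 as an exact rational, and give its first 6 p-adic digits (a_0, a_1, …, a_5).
Σ a^n = 1/(1 − a) = -1/1273;  first 6 digits = (1, 0, 5, 3, 4, 5)

v_7(a) = 2 ≥ 1, so the series converges in ℤ_7 to 1/(1 − a) = 1/(1 − 1274) = -1/1273. Expand this rational in ℤ_7: compute digits iteratively via d_i = x_i mod 7, x_{i+1} = (x_i − d_i)/7. The first 6 digits are (1, 0, 5, 3, 4, 5).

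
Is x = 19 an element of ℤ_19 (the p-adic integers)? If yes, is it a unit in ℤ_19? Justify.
x ∈ ℤ_19 but not a unit; v_19(x) = 1 > 0

ℤ_19 = {x ∈ ℚ_19 : v_19(x) ≥ 0} and ℤ_19^× = {x ∈ ℤ_19 : v_19(x) = 0}. Here v_19(19) = v_19(num) − v_19(den) = 1; compare against these criteria.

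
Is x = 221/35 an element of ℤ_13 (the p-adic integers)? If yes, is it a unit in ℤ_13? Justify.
x ∈ ℤ_13 but not a unit; v_13(x) = 1 > 0

ℤ_13 = {x ∈ ℚ_13 : v_13(x) ≥ 0} and ℤ_13^× = {x ∈ ℤ_13 : v_13(x) = 0}. Here v_13(221/35) = v_13(num) − v_13(den) = 1; compare against these criteria.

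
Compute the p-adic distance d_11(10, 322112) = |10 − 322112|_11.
d_11(10, 322112) = 1/161051

Step 1 — x − y = 10 − 322112 = -322102. Step 2 — v_11(-322102) = 5 (factor: -322102 = −(11^5 · 2); the sign does not affect v_p). Step 3 — |x − y|_11 = 11^{-5} = 1/161051.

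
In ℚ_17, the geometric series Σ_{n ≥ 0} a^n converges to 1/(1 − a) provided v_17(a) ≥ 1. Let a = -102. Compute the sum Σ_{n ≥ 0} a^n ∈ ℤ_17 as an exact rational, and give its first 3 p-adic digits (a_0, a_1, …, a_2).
Σ a^n = 1/(1 − a) = 1/103;  first 3 digits = (1, 11, 1)

v_17(a) = 1 ≥ 1, so the series converges in ℤ_17 to 1/(1 − a) = 1/(1 − (-102)) = 1/103. Expand this rational in ℤ_17: compute digits iteratively via d_i = x_i mod 17, x_{i+1} = (x_i − d_i)/17. The first 3 digits are (1, 11, 1).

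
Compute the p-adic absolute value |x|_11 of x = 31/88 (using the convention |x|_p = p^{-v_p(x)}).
|31/88|_11 = 11

Step 1 — compute v_11(x) by factoring powers of 11 out of the numerator and denominator: v_11(31/88) = -1. Step 2 — apply |x|_p = p^{-v_p(x)} = 11^{1} = 11.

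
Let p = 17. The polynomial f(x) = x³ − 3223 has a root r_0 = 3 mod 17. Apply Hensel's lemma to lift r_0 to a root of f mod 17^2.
r_1 = 207 (mod 289)

Hensel: r_{i+1} = r_i − f(r_i)/f′(r_i) mod 17^{i+2}, where f′(x) = 3x². Iterate:
  r_0 = 3 (mod 17)
  r_1 = 207 (mod 289)
Final: r = 207 with f(r) ≡ 0 mod 17^2.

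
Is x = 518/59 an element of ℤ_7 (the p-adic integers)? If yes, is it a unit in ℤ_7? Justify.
x ∈ ℤ_7 but not a unit; v_7(x) = 1 > 0

ℤ_7 = {x ∈ ℚ_7 : v_7(x) ≥ 0} and ℤ_7^× = {x ∈ ℤ_7 : v_7(x) = 0}. Here v_7(518/59) = v_7(num) − v_7(den) = 1; compare against these criteria.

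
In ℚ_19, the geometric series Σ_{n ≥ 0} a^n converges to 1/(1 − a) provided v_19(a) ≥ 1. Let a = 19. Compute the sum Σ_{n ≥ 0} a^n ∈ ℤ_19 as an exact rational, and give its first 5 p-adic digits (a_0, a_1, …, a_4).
Σ a^n = 1/(1 − a) = -1/18;  first 5 digits = (1, 1, 1, 1, 1)

v_19(a) = 1 ≥ 1, so the series converges in ℤ_19 to 1/(1 − a) = 1/(1 − 19) = -1/18. Expand this rational in ℤ_19: compute digits iteratively via d_i = x_i mod 19, x_{i+1} = (x_i − d_i)/19. The first 5 digits are (1, 1, 1, 1, 1).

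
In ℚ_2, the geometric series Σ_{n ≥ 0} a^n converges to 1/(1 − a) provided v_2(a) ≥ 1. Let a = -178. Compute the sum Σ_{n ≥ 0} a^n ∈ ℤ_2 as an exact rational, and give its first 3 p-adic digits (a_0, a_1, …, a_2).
Σ a^n = 1/(1 − a) = 1/179;  first 3 digits = (1, 1, 0)

v_2(a) = 1 ≥ 1, so the series converges in ℤ_2 to 1/(1 − a) = 1/(1 − (-178)) = 1/179. Expand this rational in ℤ_2: compute digits iteratively via d_i = x_i mod 2, x_{i+1} = (x_i − d_i)/2. The first 3 digits are (1, 1, 0).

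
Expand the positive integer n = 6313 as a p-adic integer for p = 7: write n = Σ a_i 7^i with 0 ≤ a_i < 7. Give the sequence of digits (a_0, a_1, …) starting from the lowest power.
(a_0, a_1, …) = (6, 5, 2, 4, 2)

Repeated division by 7 gives the digits low-to-high: 6313 = 6 + 5·7^1 + 2·7^2 + 4·7^3 + 2·7^4. Digit sequence: (6, 5, 2, 4, 2).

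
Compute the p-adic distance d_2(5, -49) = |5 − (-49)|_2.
d_2(5, -49) = 1/2

Step 1 — x − y = 5 − (-49) = 54. Step 2 — v_2(54) = 1 (factor: 54 = (2^1 · 27); the sign does not affect v_p). Step 3 — |x − y|_2 = 2^{-1} = 1/2.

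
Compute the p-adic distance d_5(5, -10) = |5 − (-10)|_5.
d_5(5, -10) = 1/5

Step 1 — x − y = 5 − (-10) = 15. Step 2 — v_5(15) = 1 (factor: 15 = (5^1 · 3); the sign does not affect v_p). Step 3 — |x − y|_5 = 5^{-1} = 1/5.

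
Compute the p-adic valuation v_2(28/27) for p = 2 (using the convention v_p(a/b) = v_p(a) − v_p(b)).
v_2(28/27) = 2

Factor powers of 2 from the numerator and denominator of the reduced fraction: 28 = 2^2 · 7 and 27 = 2^0 · 27. Apply v_p(a/b) = v_p(a) − v_p(b): v_2(28/27) = 2 − 0 = 2.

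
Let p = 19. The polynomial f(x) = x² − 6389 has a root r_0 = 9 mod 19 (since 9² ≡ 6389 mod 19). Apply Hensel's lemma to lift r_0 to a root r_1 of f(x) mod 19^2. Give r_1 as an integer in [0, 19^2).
r_1 = 199 (mod 361)

Hensel's recurrence: r_{i+1} = r_i − f(r_i)·(f′(r_i))^{-1} mod 19^{i+2}, with f′(x) = 2x. Iterate:
  r_0 = 9 (mod 19)
  r_1 = 199 (mod 361)
Final: r_1 = 199, and one checks f(r_1) ≡ 0 mod 19^2.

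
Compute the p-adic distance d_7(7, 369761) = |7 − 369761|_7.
d_7(7, 369761) = 1/16807

Step 1 — x − y = 7 − 369761 = -369754. Step 2 — v_7(-369754) = 5 (factor: -369754 = −(7^5 · 22); the sign does not affect v_p). Step 3 — |x − y|_7 = 7^{-5} = 1/16807.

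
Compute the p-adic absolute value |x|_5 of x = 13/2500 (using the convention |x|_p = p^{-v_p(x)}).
|13/2500|_5 = 625

Step 1 — compute v_5(x) by factoring powers of 5 out of the numerator and denominator: v_5(13/2500) = -4. Step 2 — apply |x|_p = p^{-v_p(x)} = 5^{4} = 625.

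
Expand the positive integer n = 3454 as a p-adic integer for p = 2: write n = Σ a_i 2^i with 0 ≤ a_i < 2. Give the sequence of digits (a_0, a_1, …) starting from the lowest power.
(a_0, a_1, …) = (0, 1, 1, 1, 1, 1, 1, 0, 1, 0, 1, 1)

Repeated division by 2 gives the digits low-to-high: 3454 = 1·2^1 + 1·2^2 + 1·2^3 + 1·2^4 + 1·2^5 + 1·2^6 + 1·2^8 + 1·2^10 + 1·2^11. Digit sequence: (0, 1, 1, 1, 1, 1, 1, 0, 1, 0, 1, 1).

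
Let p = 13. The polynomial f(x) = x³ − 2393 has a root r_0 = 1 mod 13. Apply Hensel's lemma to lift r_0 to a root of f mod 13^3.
r_2 = 235 (mod 2197)

Hensel: r_{i+1} = r_i − f(r_i)/f′(r_i) mod 13^{i+2}, where f′(x) = 3x². Iterate:
  r_0 = 1 (mod 13)
  r_1 = 66 (mod 169)
  r_2 = 235 (mod 2197)
Final: r = 235 with f(r) ≡ 0 mod 13^3.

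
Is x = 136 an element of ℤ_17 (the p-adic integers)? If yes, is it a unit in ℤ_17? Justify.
x ∈ ℤ_17 but not a unit; v_17(x) = 1 > 0

ℤ_17 = {x ∈ ℚ_17 : v_17(x) ≥ 0} and ℤ_17^× = {x ∈ ℤ_17 : v_17(x) = 0}. Here v_17(136) = v_17(num) − v_17(den) = 1; compare against these criteria.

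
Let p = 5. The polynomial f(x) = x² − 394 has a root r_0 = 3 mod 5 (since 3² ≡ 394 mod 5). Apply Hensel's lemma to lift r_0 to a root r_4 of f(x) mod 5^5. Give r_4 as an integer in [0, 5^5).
r_4 = 238 (mod 3125)

Hensel's recurrence: r_{i+1} = r_i − f(r_i)·(f′(r_i))^{-1} mod 5^{i+2}, with f′(x) = 2x. Iterate:
  r_0 = 3 (mod 5)
  r_1 = 13 (mod 25)
  r_2 = 113 (mod 125)
  r_3 = 238 (mod 625)
  r_4 = 238 (mod 3125)
Final: r_4 = 238, and one checks f(r_4) ≡ 0 mod 5^5.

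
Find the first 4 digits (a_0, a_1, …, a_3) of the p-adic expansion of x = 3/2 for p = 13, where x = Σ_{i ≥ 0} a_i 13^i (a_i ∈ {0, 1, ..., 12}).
(a_0, …, a_3) = (8, 6, 6, 6)

v_13(3/2) = 0 (numerator and denominator both coprime to 13), so x ∈ ℤ_13^×. Compute digits iteratively via a_i = x_i mod 13, x_{i+1} = (x_i − a_i)/13, with x_0 = x:
  x_0 = 3/2;  a_0 = 8;  x_1 = (x_0 − 8)/13 = -1/2
  x_1 = -1/2;  a_1 = 6;  x_2 = (x_1 − 6)/13 = -1/2
  x_2 = -1/2;  a_2 = 6;  x_3 = (x_2 − 6)/13 = -1/2
  x_3 = -1/2;  a_3 = 6;  x_4 = (x_3 − 6)/13 = -1/2
Digits: (8, 6, 6, 6).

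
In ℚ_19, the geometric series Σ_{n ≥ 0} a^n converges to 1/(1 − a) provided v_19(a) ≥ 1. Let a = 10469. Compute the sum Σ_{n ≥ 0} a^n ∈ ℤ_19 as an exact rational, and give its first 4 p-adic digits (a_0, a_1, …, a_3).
Σ a^n = 1/(1 − a) = -1/10468;  first 4 digits = (1, 0, 10, 1)

v_19(a) = 2 ≥ 1, so the series converges in ℤ_19 to 1/(1 − a) = 1/(1 − 10469) = -1/10468. Expand this rational in ℤ_19: compute digits iteratively via d_i = x_i mod 19, x_{i+1} = (x_i − d_i)/19. The first 4 digits are (1, 0, 10, 1).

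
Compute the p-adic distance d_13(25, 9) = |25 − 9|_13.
d_13(25, 9) = 1

Step 1 — x − y = 25 − 9 = 16. Step 2 — v_13(16) = 0 (factor: 16 = (13^0 · 16); the sign does not affect v_p). Step 3 — |x − y|_13 = 13^{0} = 1.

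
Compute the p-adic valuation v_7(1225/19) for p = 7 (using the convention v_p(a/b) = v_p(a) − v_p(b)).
v_7(1225/19) = 2

Factor powers of 7 from the numerator and denominator of the reduced fraction: 1225 = 7^2 · 25 and 19 = 7^0 · 19. Apply v_p(a/b) = v_p(a) − v_p(b): v_7(1225/19) = 2 − 0 = 2.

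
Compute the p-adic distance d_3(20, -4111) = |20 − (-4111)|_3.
d_3(20, -4111) = 1/243

Step 1 — x − y = 20 − (-4111) = 4131. Step 2 — v_3(4131) = 5 (factor: 4131 = (3^5 · 17); the sign does not affect v_p). Step 3 — |x − y|_3 = 3^{-5} = 1/243.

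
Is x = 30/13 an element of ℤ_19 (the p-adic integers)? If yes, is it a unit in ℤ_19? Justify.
x ∈ ℤ_19^× (unit); v_19(x) = 0

ℤ_19 = {x ∈ ℚ_19 : v_19(x) ≥ 0} and ℤ_19^× = {x ∈ ℤ_19 : v_19(x) = 0}. Here v_19(30/13) = v_19(num) − v_19(den) = 0; compare against these criteria.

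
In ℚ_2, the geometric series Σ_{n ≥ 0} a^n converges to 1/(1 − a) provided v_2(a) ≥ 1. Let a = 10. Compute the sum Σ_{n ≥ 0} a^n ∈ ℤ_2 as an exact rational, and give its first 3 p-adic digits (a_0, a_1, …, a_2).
Σ a^n = 1/(1 − a) = -1/9;  first 3 digits = (1, 1, 1)

v_2(a) = 1 ≥ 1, so the series converges in ℤ_2 to 1/(1 − a) = 1/(1 − 10) = -1/9. Expand this rational in ℤ_2: compute digits iteratively via d_i = x_i mod 2, x_{i+1} = (x_i − d_i)/2. The first 3 digits are (1, 1, 1).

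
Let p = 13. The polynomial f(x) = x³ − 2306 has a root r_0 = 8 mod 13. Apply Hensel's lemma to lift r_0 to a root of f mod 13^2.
r_1 = 86 (mod 169)

Hensel: r_{i+1} = r_i − f(r_i)/f′(r_i) mod 13^{i+2}, where f′(x) = 3x². Iterate:
  r_0 = 8 (mod 13)
  r_1 = 86 (mod 169)
Final: r = 86 with f(r) ≡ 0 mod 13^2.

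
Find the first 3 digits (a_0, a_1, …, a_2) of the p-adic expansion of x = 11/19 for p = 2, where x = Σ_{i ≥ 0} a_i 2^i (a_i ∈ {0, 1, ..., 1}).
(a_0, …, a_2) = (1, 0, 0)

v_2(11/19) = 0 (numerator and denominator both coprime to 2), so x ∈ ℤ_2^×. Compute digits iteratively via a_i = x_i mod 2, x_{i+1} = (x_i − a_i)/2, with x_0 = x:
  x_0 = 11/19;  a_0 = 1;  x_1 = (x_0 − 1)/2 = -4/19
  x_1 = -4/19;  a_1 = 0;  x_2 = (x_1 − 0)/2 = -2/19
  x_2 = -2/19;  a_2 = 0;  x_3 = (x_2 − 0)/2 = -1/19
Digits: (1, 0, 0).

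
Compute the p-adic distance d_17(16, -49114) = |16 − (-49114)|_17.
d_17(16, -49114) = 1/4913

Step 1 — x − y = 16 − (-49114) = 49130. Step 2 — v_17(49130) = 3 (factor: 49130 = (17^3 · 10); the sign does not affect v_p). Step 3 — |x − y|_17 = 17^{-3} = 1/4913.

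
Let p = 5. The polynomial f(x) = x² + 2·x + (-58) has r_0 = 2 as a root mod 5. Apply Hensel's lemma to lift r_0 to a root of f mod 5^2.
r_1 = 2 (mod 25)

Hensel: r_{i+1} = r_i − f(r_i)·(f′(r_i))^{-1} mod 5^{i+2}, f′(x) = 2x + 2. Iterate:
  r_0 = 2 (mod 5)
  r_1 = 2 (mod 25)
Final: r = 2 satisfies f(r) ≡ 0 mod 5^2.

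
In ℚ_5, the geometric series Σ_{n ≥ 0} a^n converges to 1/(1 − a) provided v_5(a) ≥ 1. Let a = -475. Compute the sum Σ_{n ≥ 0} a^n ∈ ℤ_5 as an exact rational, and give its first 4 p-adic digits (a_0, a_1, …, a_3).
Σ a^n = 1/(1 − a) = 1/476;  first 4 digits = (1, 0, 1, 1)

v_5(a) = 2 ≥ 1, so the series converges in ℤ_5 to 1/(1 − a) = 1/(1 − (-475)) = 1/476. Expand this rational in ℤ_5: compute digits iteratively via d_i = x_i mod 5, x_{i+1} = (x_i − d_i)/5. The first 4 digits are (1, 0, 1, 1).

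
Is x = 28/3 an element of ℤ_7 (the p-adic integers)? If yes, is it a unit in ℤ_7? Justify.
x ∈ ℤ_7 but not a unit; v_7(x) = 1 > 0

ℤ_7 = {x ∈ ℚ_7 : v_7(x) ≥ 0} and ℤ_7^× = {x ∈ ℤ_7 : v_7(x) = 0}. Here v_7(28/3) = v_7(num) − v_7(den) = 1; compare against these criteria.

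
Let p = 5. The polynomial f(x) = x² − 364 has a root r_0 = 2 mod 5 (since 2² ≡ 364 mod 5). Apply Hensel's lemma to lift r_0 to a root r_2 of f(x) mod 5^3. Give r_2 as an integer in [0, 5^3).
r_2 = 67 (mod 125)

Hensel's recurrence: r_{i+1} = r_i − f(r_i)·(f′(r_i))^{-1} mod 5^{i+2}, with f′(x) = 2x. Iterate:
  r_0 = 2 (mod 5)
  r_1 = 17 (mod 25)
  r_2 = 67 (mod 125)
Final: r_2 = 67, and one checks f(r_2) ≡ 0 mod 5^3.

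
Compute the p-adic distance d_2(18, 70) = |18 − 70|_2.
d_2(18, 70) = 1/4

Step 1 — x − y = 18 − 70 = -52. Step 2 — v_2(-52) = 2 (factor: -52 = −(2^2 · 13); the sign does not affect v_p). Step 3 — |x − y|_2 = 2^{-2} = 1/4.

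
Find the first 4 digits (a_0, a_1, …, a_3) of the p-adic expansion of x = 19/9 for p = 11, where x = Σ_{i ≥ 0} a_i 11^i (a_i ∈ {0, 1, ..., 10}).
(a_0, …, a_3) = (7, 2, 1, 6)

v_11(19/9) = 0 (numerator and denominator both coprime to 11), so x ∈ ℤ_11^×. Compute digits iteratively via a_i = x_i mod 11, x_{i+1} = (x_i − a_i)/11, with x_0 = x:
  x_0 = 19/9;  a_0 = 7;  x_1 = (x_0 − 7)/11 = -4/9
  x_1 = -4/9;  a_1 = 2;  x_2 = (x_1 − 2)/11 = -2/9
  x_2 = -2/9;  a_2 = 1;  x_3 = (x_2 − 1)/11 = -1/9
  x_3 = -1/9;  a_3 = 6;  x_4 = (x_3 − 6)/11 = -5/9
Digits: (7, 2, 1, 6).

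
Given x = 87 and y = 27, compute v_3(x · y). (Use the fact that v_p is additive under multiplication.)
v_3(2349) = 4

v_p(x) = 1 (factor: 87 = 3^1 · 29); v_p(y) = 3 (factor: 27 = 3^3 · 1). Additivity: v_p(xy) = v_p(x) + v_p(y) = 1 + 3 = 4. (Direct check: xy = 2349 = 3^4 · (29).)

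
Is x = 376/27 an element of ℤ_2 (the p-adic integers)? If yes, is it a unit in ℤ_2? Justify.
x ∈ ℤ_2 but not a unit; v_2(x) = 3 > 0

ℤ_2 = {x ∈ ℚ_2 : v_2(x) ≥ 0} and ℤ_2^× = {x ∈ ℤ_2 : v_2(x) = 0}. Here v_2(376/27) = v_2(num) − v_2(den) = 3; compare against these criteria.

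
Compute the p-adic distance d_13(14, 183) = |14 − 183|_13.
d_13(14, 183) = 1/169

Step 1 — x − y = 14 − 183 = -169. Step 2 — v_13(-169) = 2 (factor: -169 = −(13^2 · 1); the sign does not affect v_p). Step 3 — |x − y|_13 = 13^{-2} = 1/169.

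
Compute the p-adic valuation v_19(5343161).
v_19(5343161) = 4

v_19(n) is the largest exponent k such that 19^k divides n. Factor out: 5343161 = 19^4 · 41. (Sign doesn't affect v_p.) So v_19(5343161) = 4.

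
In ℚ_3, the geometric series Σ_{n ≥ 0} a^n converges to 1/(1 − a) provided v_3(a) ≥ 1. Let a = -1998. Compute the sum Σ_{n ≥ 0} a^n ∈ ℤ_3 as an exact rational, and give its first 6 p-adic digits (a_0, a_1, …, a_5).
Σ a^n = 1/(1 − a) = 1/1999;  first 6 digits = (1, 0, 0, 1, 2, 0)

v_3(a) = 3 ≥ 1, so the series converges in ℤ_3 to 1/(1 − a) = 1/(1 − (-1998)) = 1/1999. Expand this rational in ℤ_3: compute digits iteratively via d_i = x_i mod 3, x_{i+1} = (x_i − d_i)/3. The first 6 digits are (1, 0, 0, 1, 2, 0).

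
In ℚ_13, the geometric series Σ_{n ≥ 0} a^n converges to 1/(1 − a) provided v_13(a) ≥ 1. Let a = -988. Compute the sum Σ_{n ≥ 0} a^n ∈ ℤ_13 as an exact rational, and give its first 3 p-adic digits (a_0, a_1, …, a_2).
Σ a^n = 1/(1 − a) = 1/989;  first 3 digits = (1, 2, 11)

v_13(a) = 1 ≥ 1, so the series converges in ℤ_13 to 1/(1 − a) = 1/(1 − (-988)) = 1/989. Expand this rational in ℤ_13: compute digits iteratively via d_i = x_i mod 13, x_{i+1} = (x_i − d_i)/13. The first 3 digits are (1, 2, 11).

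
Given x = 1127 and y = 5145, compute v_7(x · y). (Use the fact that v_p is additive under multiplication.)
v_7(5798415) = 5

v_p(x) = 2 (factor: 1127 = 7^2 · 23); v_p(y) = 3 (factor: 5145 = 7^3 · 15). Additivity: v_p(xy) = v_p(x) + v_p(y) = 2 + 3 = 5. (Direct check: xy = 5798415 = 7^5 · (345).)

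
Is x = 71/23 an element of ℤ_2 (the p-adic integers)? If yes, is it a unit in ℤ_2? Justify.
x ∈ ℤ_2^× (unit); v_2(x) = 0

ℤ_2 = {x ∈ ℚ_2 : v_2(x) ≥ 0} and ℤ_2^× = {x ∈ ℤ_2 : v_2(x) = 0}. Here v_2(71/23) = v_2(num) − v_2(den) = 0; compare against these criteria.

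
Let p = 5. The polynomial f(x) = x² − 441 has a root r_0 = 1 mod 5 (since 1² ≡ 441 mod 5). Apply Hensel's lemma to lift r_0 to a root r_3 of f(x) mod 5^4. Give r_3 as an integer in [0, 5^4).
r_3 = 21 (mod 625)

Hensel's recurrence: r_{i+1} = r_i − f(r_i)·(f′(r_i))^{-1} mod 5^{i+2}, with f′(x) = 2x. Iterate:
  r_0 = 1 (mod 5)
  r_1 = 21 (mod 25)
  r_2 = 21 (mod 125)
  r_3 = 21 (mod 625)
Final: r_3 = 21, and one checks f(r_3) ≡ 0 mod 5^4.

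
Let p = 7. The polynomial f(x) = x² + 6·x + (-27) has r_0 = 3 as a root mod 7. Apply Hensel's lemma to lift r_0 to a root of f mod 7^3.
r_2 = 3 (mod 343)

Hensel: r_{i+1} = r_i − f(r_i)·(f′(r_i))^{-1} mod 7^{i+2}, f′(x) = 2x + 6. Iterate:
  r_0 = 3 (mod 7)
  r_1 = 3 (mod 49)
  r_2 = 3 (mod 343)
Final: r = 3 satisfies f(r) ≡ 0 mod 7^3.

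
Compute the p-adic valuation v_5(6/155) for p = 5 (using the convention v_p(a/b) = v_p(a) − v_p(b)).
v_5(6/155) = -1

Factor powers of 5 from the numerator and denominator of the reduced fraction: 6 = 5^0 · 6 and 155 = 5^1 · 31. Apply v_p(a/b) = v_p(a) − v_p(b): v_5(6/155) = 0 − 1 = -1.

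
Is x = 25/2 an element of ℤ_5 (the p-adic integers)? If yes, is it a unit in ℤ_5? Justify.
x ∈ ℤ_5 but not a unit; v_5(x) = 2 > 0

ℤ_5 = {x ∈ ℚ_5 : v_5(x) ≥ 0} and ℤ_5^× = {x ∈ ℤ_5 : v_5(x) = 0}. Here v_5(25/2) = v_5(num) − v_5(den) = 2; compare against these criteria.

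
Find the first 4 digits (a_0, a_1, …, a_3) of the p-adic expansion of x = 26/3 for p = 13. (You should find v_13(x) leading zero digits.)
(a_0, …, a_3) = (0, 5, 4, 4)

v_13(26/3) = 1, so a_0 = ... = a_0 = 0. Factor out: x = 13^1 · u with u = 2/3 a unit in ℤ_13. Expand u iteratively via a_{v+i} = u_i mod 13, u_{i+1} = (u_i − a_{v+i})/13:
  u_0 = 2/3;  a_1 = 5;  u_1 = (u_0 − 5)/13 = -1/3
  u_1 = -1/3;  a_2 = 4;  u_2 = (u_1 − 4)/13 = -1/3
  u_2 = -1/3;  a_3 = 4;  u_3 = (u_2 − 4)/13 = -1/3
Digits: (0, 5, 4, 4).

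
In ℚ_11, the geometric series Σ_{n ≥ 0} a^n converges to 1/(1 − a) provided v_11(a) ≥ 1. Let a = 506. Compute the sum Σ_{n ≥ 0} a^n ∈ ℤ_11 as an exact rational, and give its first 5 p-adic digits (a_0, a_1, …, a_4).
Σ a^n = 1/(1 − a) = -1/505;  first 5 digits = (1, 2, 8, 2, 5)

v_11(a) = 1 ≥ 1, so the series converges in ℤ_11 to 1/(1 − a) = 1/(1 − 506) = -1/505. Expand this rational in ℤ_11: compute digits iteratively via d_i = x_i mod 11, x_{i+1} = (x_i − d_i)/11. The first 5 digits are (1, 2, 8, 2, 5).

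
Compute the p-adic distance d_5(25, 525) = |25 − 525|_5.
d_5(25, 525) = 1/125

Step 1 — x − y = 25 − 525 = -500. Step 2 — v_5(-500) = 3 (factor: -500 = −(5^3 · 4); the sign does not affect v_p). Step 3 — |x − y|_5 = 5^{-3} = 1/125.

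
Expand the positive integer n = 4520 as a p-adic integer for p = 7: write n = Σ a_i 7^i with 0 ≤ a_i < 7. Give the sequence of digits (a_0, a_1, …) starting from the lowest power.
(a_0, a_1, …) = (5, 1, 1, 6, 1)

Repeated division by 7 gives the digits low-to-high: 4520 = 5 + 1·7^1 + 1·7^2 + 6·7^3 + 1·7^4. Digit sequence: (5, 1, 1, 6, 1).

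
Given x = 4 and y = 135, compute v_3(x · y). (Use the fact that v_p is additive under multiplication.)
v_3(540) = 3

v_p(x) = 0 (factor: 4 = 3^0 · 4); v_p(y) = 3 (factor: 135 = 3^3 · 5). Additivity: v_p(xy) = v_p(x) + v_p(y) = 0 + 3 = 3. (Direct check: xy = 540 = 3^3 · (20).)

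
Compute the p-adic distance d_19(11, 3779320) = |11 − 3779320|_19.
d_19(11, 3779320) = 1/130321

Step 1 — x − y = 11 − 3779320 = -3779309. Step 2 — v_19(-3779309) = 4 (factor: -3779309 = −(19^4 · 29); the sign does not affect v_p). Step 3 — |x − y|_19 = 19^{-4} = 1/130321.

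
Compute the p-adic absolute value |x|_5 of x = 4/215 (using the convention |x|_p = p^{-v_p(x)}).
|4/215|_5 = 5

Step 1 — compute v_5(x) by factoring powers of 5 out of the numerator and denominator: v_5(4/215) = -1. Step 2 — apply |x|_p = p^{-v_p(x)} = 5^{1} = 5.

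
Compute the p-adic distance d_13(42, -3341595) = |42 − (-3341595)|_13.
d_13(42, -3341595) = 1/371293

Step 1 — x − y = 42 − (-3341595) = 3341637. Step 2 — v_13(3341637) = 5 (factor: 3341637 = (13^5 · 9); the sign does not affect v_p). Step 3 — |x − y|_13 = 13^{-5} = 1/371293.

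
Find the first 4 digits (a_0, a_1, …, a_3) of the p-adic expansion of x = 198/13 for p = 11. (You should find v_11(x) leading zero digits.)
(a_0, …, a_3) = (0, 9, 1, 10)

v_11(198/13) = 1, so a_0 = ... = a_0 = 0. Factor out: x = 11^1 · u with u = 18/13 a unit in ℤ_11. Expand u iteratively via a_{v+i} = u_i mod 11, u_{i+1} = (u_i − a_{v+i})/11:
  u_0 = 18/13;  a_1 = 9;  u_1 = (u_0 − 9)/11 = -9/13
  u_1 = -9/13;  a_2 = 1;  u_2 = (u_1 − 1)/11 = -2/13
  u_2 = -2/13;  a_3 = 10;  u_3 = (u_2 − 10)/11 = -12/13
Digits: (0, 9, 1, 10).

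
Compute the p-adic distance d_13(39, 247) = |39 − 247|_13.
d_13(39, 247) = 1/13

Step 1 — x − y = 39 − 247 = -208. Step 2 — v_13(-208) = 1 (factor: -208 = −(13^1 · 16); the sign does not affect v_p). Step 3 — |x − y|_13 = 13^{-1} = 1/13.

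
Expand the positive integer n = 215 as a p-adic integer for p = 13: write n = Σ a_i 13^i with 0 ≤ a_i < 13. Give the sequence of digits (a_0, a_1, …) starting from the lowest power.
(a_0, a_1, …) = (7, 3, 1)

Repeated division by 13 gives the digits low-to-high: 215 = 7 + 3·13^1 + 1·13^2. Digit sequence: (7, 3, 1).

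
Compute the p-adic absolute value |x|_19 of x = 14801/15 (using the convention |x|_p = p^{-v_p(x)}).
|14801/15|_19 = 1/361

Step 1 — compute v_19(x) by factoring powers of 19 out of the numerator and denominator: v_19(14801/15) = 2. Step 2 — apply |x|_p = p^{-v_p(x)} = 19^{-2} = 1/361.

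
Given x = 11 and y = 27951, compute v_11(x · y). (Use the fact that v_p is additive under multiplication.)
v_11(307461) = 4

v_p(x) = 1 (factor: 11 = 11^1 · 1); v_p(y) = 3 (factor: 27951 = 11^3 · 21). Additivity: v_p(xy) = v_p(x) + v_p(y) = 1 + 3 = 4. (Direct check: xy = 307461 = 11^4 · (21).)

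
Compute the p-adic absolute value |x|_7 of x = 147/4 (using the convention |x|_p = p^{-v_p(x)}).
|147/4|_7 = 1/49

Step 1 — compute v_7(x) by factoring powers of 7 out of the numerator and denominator: v_7(147/4) = 2. Step 2 — apply |x|_p = p^{-v_p(x)} = 7^{-2} = 1/49.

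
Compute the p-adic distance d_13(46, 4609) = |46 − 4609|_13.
d_13(46, 4609) = 1/169

Step 1 — x − y = 46 − 4609 = -4563. Step 2 — v_13(-4563) = 2 (factor: -4563 = −(13^2 · 27); the sign does not affect v_p). Step 3 — |x − y|_13 = 13^{-2} = 1/169.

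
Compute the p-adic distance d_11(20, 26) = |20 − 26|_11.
d_11(20, 26) = 1

Step 1 — x − y = 20 − 26 = -6. Step 2 — v_11(-6) = 0 (factor: -6 = −(11^0 · 6); the sign does not affect v_p). Step 3 — |x − y|_11 = 11^{0} = 1.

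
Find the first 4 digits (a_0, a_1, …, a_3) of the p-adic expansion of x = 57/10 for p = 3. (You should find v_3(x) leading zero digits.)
(a_0, …, a_3) = (0, 1, 0, 1)

v_3(57/10) = 1, so a_0 = ... = a_0 = 0. Factor out: x = 3^1 · u with u = 19/10 a unit in ℤ_3. Expand u iteratively via a_{v+i} = u_i mod 3, u_{i+1} = (u_i − a_{v+i})/3:
  u_0 = 19/10;  a_1 = 1;  u_1 = (u_0 − 1)/3 = 3/10
  u_1 = 3/10;  a_2 = 0;  u_2 = (u_1 − 0)/3 = 1/10
  u_2 = 1/10;  a_3 = 1;  u_3 = (u_2 − 1)/3 = -3/10
Digits: (0, 1, 0, 1).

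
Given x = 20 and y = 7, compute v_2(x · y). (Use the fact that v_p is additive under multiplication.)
v_2(140) = 2

v_p(x) = 2 (factor: 20 = 2^2 · 5); v_p(y) = 0 (factor: 7 = 2^0 · 7). Additivity: v_p(xy) = v_p(x) + v_p(y) = 2 + 0 = 2. (Direct check: xy = 140 = 2^2 · (35).)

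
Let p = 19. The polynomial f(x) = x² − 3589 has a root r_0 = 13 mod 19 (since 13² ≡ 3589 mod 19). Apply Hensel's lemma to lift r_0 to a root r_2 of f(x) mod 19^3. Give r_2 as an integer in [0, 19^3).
r_2 = 450 (mod 6859)

Hensel's recurrence: r_{i+1} = r_i − f(r_i)·(f′(r_i))^{-1} mod 19^{i+2}, with f′(x) = 2x. Iterate:
  r_0 = 13 (mod 19)
  r_1 = 89 (mod 361)
  r_2 = 450 (mod 6859)
Final: r_2 = 450, and one checks f(r_2) ≡ 0 mod 19^3.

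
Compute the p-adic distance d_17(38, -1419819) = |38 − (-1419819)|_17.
d_17(38, -1419819) = 1/1419857

Step 1 — x − y = 38 − (-1419819) = 1419857. Step 2 — v_17(1419857) = 5 (factor: 1419857 = (17^5 · 1); the sign does not affect v_p). Step 3 — |x − y|_17 = 17^{-5} = 1/1419857.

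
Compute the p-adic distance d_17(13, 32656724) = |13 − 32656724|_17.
d_17(13, 32656724) = 1/1419857

Step 1 — x − y = 13 − 32656724 = -32656711. Step 2 — v_17(-32656711) = 5 (factor: -32656711 = −(17^5 · 23); the sign does not affect v_p). Step 3 — |x − y|_17 = 17^{-5} = 1/1419857.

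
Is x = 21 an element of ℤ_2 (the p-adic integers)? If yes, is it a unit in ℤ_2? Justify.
x ∈ ℤ_2^× (unit); v_2(x) = 0

ℤ_2 = {x ∈ ℚ_2 : v_2(x) ≥ 0} and ℤ_2^× = {x ∈ ℤ_2 : v_2(x) = 0}. Here v_2(21) = v_2(num) − v_2(den) = 0; compare against these criteria.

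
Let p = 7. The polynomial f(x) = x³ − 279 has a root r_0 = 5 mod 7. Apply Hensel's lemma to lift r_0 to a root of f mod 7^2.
r_1 = 26 (mod 49)

Hensel: r_{i+1} = r_i − f(r_i)/f′(r_i) mod 7^{i+2}, where f′(x) = 3x². Iterate:
  r_0 = 5 (mod 7)
  r_1 = 26 (mod 49)
Final: r = 26 with f(r) ≡ 0 mod 7^2.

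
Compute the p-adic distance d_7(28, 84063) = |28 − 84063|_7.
d_7(28, 84063) = 1/16807

Step 1 — x − y = 28 − 84063 = -84035. Step 2 — v_7(-84035) = 5 (factor: -84035 = −(7^5 · 5); the sign does not affect v_p). Step 3 — |x − y|_7 = 7^{-5} = 1/16807.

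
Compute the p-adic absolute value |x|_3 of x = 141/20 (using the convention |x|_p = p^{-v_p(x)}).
|141/20|_3 = 1/3

Step 1 — compute v_3(x) by factoring powers of 3 out of the numerator and denominator: v_3(141/20) = 1. Step 2 — apply |x|_p = p^{-v_p(x)} = 3^{-1} = 1/3.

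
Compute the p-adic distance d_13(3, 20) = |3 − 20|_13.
d_13(3, 20) = 1

Step 1 — x − y = 3 − 20 = -17. Step 2 — v_13(-17) = 0 (factor: -17 = −(13^0 · 17); the sign does not affect v_p). Step 3 — |x − y|_13 = 13^{0} = 1.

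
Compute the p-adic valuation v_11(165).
v_11(165) = 1

v_11(n) is the largest exponent k such that 11^k divides n. Factor out: 165 = 11^1 · 15. (Sign doesn't affect v_p.) So v_11(165) = 1.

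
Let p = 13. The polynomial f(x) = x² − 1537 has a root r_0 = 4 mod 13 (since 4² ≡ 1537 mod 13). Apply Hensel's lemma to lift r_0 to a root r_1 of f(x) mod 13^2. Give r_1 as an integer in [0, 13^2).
r_1 = 4 (mod 169)

Hensel's recurrence: r_{i+1} = r_i − f(r_i)·(f′(r_i))^{-1} mod 13^{i+2}, with f′(x) = 2x. Iterate:
  r_0 = 4 (mod 13)
  r_1 = 4 (mod 169)
Final: r_1 = 4, and one checks f(r_1) ≡ 0 mod 13^2.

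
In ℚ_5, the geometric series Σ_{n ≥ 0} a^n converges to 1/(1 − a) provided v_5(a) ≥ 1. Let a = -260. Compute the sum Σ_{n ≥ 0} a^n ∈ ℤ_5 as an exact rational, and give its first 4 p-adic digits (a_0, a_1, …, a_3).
Σ a^n = 1/(1 − a) = 1/261;  first 4 digits = (1, 3, 3, 0)

v_5(a) = 1 ≥ 1, so the series converges in ℤ_5 to 1/(1 − a) = 1/(1 − (-260)) = 1/261. Expand this rational in ℤ_5: compute digits iteratively via d_i = x_i mod 5, x_{i+1} = (x_i − d_i)/5. The first 4 digits are (1, 3, 3, 0).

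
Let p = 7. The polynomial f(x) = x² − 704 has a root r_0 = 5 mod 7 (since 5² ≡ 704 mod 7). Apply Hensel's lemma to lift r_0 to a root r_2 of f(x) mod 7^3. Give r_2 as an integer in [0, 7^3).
r_2 = 19 (mod 343)

Hensel's recurrence: r_{i+1} = r_i − f(r_i)·(f′(r_i))^{-1} mod 7^{i+2}, with f′(x) = 2x. Iterate:
  r_0 = 5 (mod 7)
  r_1 = 19 (mod 49)
  r_2 = 19 (mod 343)
Final: r_2 = 19, and one checks f(r_2) ≡ 0 mod 7^3.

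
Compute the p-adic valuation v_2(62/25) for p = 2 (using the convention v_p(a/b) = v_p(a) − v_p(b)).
v_2(62/25) = 1

Factor powers of 2 from the numerator and denominator of the reduced fraction: 62 = 2^1 · 31 and 25 = 2^0 · 25. Apply v_p(a/b) = v_p(a) − v_p(b): v_2(62/25) = 1 − 0 = 1.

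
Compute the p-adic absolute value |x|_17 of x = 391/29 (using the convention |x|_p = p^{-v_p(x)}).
|391/29|_17 = 1/17

Step 1 — compute v_17(x) by factoring powers of 17 out of the numerator and denominator: v_17(391/29) = 1. Step 2 — apply |x|_p = p^{-v_p(x)} = 17^{-1} = 1/17.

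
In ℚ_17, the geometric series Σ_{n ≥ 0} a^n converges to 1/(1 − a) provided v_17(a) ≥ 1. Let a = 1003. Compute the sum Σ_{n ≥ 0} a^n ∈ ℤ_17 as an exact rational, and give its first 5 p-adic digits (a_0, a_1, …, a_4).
Σ a^n = 1/(1 − a) = -1/1002;  first 5 digits = (1, 8, 16, 2, 5)

v_17(a) = 1 ≥ 1, so the series converges in ℤ_17 to 1/(1 − a) = 1/(1 − 1003) = -1/1002. Expand this rational in ℤ_17: compute digits iteratively via d_i = x_i mod 17, x_{i+1} = (x_i − d_i)/17. The first 5 digits are (1, 8, 16, 2, 5).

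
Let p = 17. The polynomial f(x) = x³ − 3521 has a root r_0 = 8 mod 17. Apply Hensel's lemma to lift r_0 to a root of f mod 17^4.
r_3 = 54306 (mod 83521)

Hensel: r_{i+1} = r_i − f(r_i)/f′(r_i) mod 17^{i+2}, where f′(x) = 3x². Iterate:
  r_0 = 8 (mod 17)
  r_1 = 263 (mod 289)
  r_2 = 263 (mod 4913)
  r_3 = 54306 (mod 83521)
Final: r = 54306 with f(r) ≡ 0 mod 17^4.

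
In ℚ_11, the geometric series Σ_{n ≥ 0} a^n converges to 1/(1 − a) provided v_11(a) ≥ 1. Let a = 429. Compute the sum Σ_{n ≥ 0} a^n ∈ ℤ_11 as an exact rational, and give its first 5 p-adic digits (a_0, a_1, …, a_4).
Σ a^n = 1/(1 − a) = -1/428;  first 5 digits = (1, 6, 6, 2, 2)

v_11(a) = 1 ≥ 1, so the series converges in ℤ_11 to 1/(1 − a) = 1/(1 − 429) = -1/428. Expand this rational in ℤ_11: compute digits iteratively via d_i = x_i mod 11, x_{i+1} = (x_i − d_i)/11. The first 5 digits are (1, 6, 6, 2, 2).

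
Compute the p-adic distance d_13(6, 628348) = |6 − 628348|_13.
d_13(6, 628348) = 1/28561

Step 1 — x − y = 6 − 628348 = -628342. Step 2 — v_13(-628342) = 4 (factor: -628342 = −(13^4 · 22); the sign does not affect v_p). Step 3 — |x − y|_13 = 13^{-4} = 1/28561.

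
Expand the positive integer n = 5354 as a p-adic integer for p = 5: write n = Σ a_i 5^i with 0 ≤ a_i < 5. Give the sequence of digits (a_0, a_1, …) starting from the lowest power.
(a_0, a_1, …) = (4, 0, 4, 2, 3, 1)

Repeated division by 5 gives the digits low-to-high: 5354 = 4 + 4·5^2 + 2·5^3 + 3·5^4 + 1·5^5. Digit sequence: (4, 0, 4, 2, 3, 1).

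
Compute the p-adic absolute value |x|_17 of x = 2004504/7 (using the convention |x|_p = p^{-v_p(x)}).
|2004504/7|_17 = 1/83521

Step 1 — compute v_17(x) by factoring powers of 17 out of the numerator and denominator: v_17(2004504/7) = 4. Step 2 — apply |x|_p = p^{-v_p(x)} = 17^{-4} = 1/83521.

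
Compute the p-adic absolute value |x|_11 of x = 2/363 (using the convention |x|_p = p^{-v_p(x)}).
|2/363|_11 = 121

Step 1 — compute v_11(x) by factoring powers of 11 out of the numerator and denominator: v_11(2/363) = -2. Step 2 — apply |x|_p = p^{-v_p(x)} = 11^{2} = 121.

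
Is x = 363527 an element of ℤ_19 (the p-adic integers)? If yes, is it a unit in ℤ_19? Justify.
x ∈ ℤ_19 but not a unit; v_19(x) = 3 > 0

ℤ_19 = {x ∈ ℚ_19 : v_19(x) ≥ 0} and ℤ_19^× = {x ∈ ℤ_19 : v_19(x) = 0}. Here v_19(363527) = v_19(num) − v_19(den) = 3; compare against these criteria.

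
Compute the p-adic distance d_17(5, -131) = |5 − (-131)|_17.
d_17(5, -131) = 1/17

Step 1 — x − y = 5 − (-131) = 136. Step 2 — v_17(136) = 1 (factor: 136 = (17^1 · 8); the sign does not affect v_p). Step 3 — |x − y|_17 = 17^{-1} = 1/17.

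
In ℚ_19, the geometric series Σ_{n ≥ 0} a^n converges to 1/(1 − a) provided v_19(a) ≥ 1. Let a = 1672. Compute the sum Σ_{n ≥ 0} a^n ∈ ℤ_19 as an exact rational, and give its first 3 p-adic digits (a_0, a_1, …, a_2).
Σ a^n = 1/(1 − a) = -1/1671;  first 3 digits = (1, 12, 15)

v_19(a) = 1 ≥ 1, so the series converges in ℤ_19 to 1/(1 − a) = 1/(1 − 1672) = -1/1671. Expand this rational in ℤ_19: compute digits iteratively via d_i = x_i mod 19, x_{i+1} = (x_i − d_i)/19. The first 3 digits are (1, 12, 15).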